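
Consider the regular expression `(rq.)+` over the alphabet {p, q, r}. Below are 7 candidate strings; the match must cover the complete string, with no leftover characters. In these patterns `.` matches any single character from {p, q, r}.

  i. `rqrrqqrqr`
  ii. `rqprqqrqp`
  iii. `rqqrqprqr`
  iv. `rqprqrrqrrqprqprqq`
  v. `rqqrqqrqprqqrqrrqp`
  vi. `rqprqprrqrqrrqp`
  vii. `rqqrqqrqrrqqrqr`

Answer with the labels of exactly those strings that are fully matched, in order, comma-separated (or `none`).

i → match
ii → match
iii → match
iv → match
v → match
vi → no match
vii → match

i, ii, iii, iv, v, vii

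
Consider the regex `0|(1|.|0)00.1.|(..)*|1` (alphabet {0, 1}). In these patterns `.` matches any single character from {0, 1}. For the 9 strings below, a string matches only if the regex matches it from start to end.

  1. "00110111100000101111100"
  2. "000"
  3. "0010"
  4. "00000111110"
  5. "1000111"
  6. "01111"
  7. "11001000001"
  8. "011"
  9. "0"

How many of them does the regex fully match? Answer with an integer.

1 → no match
2 → no match
3 → match
4 → no match
5 → no match
6 → no match
7 → no match
8 → no match
9 → match
Total matched: 2

2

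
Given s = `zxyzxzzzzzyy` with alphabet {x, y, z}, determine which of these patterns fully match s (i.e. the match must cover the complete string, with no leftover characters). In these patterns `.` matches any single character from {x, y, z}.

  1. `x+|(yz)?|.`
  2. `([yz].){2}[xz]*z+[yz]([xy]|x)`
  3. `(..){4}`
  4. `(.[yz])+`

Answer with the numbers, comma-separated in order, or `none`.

1 → no match
2 → match
3 → no match
4 → no match

2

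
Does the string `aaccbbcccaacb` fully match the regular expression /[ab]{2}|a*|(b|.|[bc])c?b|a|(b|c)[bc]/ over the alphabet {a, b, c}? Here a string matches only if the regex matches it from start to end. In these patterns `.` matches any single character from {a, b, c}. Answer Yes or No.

No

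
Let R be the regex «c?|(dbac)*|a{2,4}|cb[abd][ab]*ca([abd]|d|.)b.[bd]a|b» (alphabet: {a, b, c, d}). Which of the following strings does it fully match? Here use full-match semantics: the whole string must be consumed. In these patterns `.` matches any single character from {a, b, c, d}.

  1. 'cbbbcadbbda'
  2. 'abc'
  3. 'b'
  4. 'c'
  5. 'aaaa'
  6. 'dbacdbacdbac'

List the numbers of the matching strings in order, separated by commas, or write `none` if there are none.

1. 'cbbbcadbbda' → match
2. 'abc' → no match
3. 'b' → match
4. 'c' → match
5. 'aaaa' → match
6. 'dbacdbacdbac' → match

1, 3, 4, 5, 6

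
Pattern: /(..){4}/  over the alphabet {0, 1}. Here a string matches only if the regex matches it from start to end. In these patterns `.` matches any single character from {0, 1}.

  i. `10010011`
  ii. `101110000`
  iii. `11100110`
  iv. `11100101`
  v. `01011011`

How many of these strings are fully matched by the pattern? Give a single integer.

4

i → match
ii → no match
iii → match
iv → match
v → match
Total matched: 4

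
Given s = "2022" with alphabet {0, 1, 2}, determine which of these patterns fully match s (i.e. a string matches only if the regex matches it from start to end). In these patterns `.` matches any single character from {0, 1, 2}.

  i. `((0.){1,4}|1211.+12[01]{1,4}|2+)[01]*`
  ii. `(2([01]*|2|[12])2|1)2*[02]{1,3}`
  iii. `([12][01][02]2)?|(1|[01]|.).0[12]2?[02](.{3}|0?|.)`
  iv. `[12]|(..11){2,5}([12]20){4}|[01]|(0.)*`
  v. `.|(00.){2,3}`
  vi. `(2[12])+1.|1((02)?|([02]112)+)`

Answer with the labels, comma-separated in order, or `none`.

i → no match
ii → match
iii → match
iv → no match
v → no match
vi → no match

ii, iii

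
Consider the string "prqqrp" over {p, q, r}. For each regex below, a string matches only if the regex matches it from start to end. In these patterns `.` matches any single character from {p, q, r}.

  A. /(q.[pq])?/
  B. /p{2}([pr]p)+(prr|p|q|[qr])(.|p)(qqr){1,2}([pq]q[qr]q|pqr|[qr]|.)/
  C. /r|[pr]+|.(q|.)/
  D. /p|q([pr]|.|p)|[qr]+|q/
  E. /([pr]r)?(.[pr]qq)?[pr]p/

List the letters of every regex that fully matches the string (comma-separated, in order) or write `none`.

A → no match
B → no match
C → no match
D → no match
E → match

E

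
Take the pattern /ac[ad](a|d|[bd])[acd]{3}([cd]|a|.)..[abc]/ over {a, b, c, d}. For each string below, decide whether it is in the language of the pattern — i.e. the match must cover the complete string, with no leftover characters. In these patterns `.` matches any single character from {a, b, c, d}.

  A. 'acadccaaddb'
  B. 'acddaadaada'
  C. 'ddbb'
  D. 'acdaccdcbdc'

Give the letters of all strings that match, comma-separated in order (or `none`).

A, B, D

A. 'acadccaaddb' → match
B. 'acddaadaada' → match
C. 'ddbb' → no match — must start with 'ac'
D. 'acdaccdcbdc' → match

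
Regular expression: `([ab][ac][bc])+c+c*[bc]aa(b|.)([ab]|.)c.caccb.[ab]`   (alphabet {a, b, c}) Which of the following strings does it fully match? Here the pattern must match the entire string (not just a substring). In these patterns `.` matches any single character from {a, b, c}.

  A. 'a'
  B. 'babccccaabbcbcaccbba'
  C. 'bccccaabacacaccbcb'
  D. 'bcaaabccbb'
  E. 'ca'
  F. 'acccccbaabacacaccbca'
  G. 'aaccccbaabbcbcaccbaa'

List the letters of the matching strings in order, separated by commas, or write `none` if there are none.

B, C, F, G

A. 'a' → no match
B → match
C → match
D. 'bcaaabccbb' → no match
E. 'ca' → no match
F → match
G → match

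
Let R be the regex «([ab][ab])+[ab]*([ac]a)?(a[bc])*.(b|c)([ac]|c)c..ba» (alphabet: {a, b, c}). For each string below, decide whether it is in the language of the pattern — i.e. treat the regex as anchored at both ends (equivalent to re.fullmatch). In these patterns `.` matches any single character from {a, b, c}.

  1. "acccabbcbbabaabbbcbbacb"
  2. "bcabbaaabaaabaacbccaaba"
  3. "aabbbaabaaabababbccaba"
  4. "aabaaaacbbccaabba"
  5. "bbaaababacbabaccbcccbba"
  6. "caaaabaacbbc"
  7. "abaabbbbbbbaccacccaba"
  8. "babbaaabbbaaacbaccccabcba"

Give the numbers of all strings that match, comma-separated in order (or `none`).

none

1 → no match — must end with "ba"
2 → no match
3 → no match
4 → no match
5 → no match
6 → no match — must end with "ba"
7 → no match
8 → no match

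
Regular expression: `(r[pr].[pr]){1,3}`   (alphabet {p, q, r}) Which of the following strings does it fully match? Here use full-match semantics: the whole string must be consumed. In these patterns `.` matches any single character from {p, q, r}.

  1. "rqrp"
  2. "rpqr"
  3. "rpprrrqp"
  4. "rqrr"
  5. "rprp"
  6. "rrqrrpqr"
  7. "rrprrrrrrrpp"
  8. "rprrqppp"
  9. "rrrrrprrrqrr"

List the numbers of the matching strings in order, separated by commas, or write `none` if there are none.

1. "rqrp" → no match
2. "rpqr" → match
3. "rpprrrqp" → match
4. "rqrr" → no match
5. "rprp" → match
6. "rrqrrpqr" → match
7. "rrprrrrrrrpp" → match
8. "rprrqppp" → no match
9. "rrrrrprrrqrr" → no match

2, 3, 5, 6, 7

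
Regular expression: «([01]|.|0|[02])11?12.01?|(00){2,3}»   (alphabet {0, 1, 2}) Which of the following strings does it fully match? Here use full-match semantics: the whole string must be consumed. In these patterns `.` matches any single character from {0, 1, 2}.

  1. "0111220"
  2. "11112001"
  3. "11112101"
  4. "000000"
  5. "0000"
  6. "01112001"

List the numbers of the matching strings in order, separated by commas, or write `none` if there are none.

1. "0111220" → match
2. "11112001" → match
3. "11112101" → match
4. "000000" → match
5. "0000" → match
6. "01112001" → match

1, 2, 3, 4, 5, 6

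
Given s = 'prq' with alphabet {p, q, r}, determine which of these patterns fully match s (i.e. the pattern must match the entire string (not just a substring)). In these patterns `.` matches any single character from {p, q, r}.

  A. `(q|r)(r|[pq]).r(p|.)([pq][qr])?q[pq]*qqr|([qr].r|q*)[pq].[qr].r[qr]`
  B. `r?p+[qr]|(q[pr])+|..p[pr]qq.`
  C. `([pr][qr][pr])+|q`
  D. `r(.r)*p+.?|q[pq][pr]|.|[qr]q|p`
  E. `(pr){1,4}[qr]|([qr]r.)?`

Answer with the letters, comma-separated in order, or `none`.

A → no match
B → no match
C → no match
D → no match
E → match

E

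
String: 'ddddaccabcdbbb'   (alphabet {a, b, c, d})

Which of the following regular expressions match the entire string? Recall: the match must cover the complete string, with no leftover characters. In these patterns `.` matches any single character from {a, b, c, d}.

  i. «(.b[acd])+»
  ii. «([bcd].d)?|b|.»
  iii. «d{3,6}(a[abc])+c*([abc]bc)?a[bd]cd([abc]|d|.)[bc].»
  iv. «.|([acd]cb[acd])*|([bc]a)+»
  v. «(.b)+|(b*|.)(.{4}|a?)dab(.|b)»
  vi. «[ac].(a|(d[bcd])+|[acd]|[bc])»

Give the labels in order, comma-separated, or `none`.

iii

i → no match
ii → no match
iii → match
iv → no match
v → no match
vi → no match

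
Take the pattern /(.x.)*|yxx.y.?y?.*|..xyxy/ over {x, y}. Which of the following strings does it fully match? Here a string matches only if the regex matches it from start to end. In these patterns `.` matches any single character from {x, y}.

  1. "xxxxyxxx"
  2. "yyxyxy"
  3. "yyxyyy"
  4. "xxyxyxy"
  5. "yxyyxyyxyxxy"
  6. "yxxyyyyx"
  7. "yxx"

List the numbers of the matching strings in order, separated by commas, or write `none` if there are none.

2, 5, 6, 7

1 → no match
2 → match
3 → no match
4 → no match
5 → match
6 → match
7 → match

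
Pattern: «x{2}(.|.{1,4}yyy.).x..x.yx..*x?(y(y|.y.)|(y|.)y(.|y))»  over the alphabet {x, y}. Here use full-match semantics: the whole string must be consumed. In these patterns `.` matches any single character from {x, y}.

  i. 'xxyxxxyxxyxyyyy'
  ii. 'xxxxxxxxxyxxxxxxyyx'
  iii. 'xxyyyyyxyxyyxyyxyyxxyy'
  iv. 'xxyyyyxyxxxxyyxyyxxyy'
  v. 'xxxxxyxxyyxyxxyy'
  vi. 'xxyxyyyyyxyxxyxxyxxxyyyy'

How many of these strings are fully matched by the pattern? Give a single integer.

i → match
ii → match
iii → match
iv → match
v → match
vi → match
Total matched: 6

6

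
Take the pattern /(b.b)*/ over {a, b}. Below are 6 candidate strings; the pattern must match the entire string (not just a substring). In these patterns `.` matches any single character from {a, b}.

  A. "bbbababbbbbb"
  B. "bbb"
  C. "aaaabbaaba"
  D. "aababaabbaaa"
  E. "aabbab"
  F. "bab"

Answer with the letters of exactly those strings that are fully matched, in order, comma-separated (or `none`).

A → no match
B → match
C → no match
D → no match
E → no match
F → match

B, F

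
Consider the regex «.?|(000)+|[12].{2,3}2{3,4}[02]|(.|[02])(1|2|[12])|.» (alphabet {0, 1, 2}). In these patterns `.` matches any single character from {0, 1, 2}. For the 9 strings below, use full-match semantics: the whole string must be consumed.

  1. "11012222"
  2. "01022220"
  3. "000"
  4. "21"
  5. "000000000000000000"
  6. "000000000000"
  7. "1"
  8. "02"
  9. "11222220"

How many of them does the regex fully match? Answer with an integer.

1 → match
2 → no match
3 → match
4 → match
5 → match
6 → match
7 → match
8 → match
9 → match
Total matched: 8

8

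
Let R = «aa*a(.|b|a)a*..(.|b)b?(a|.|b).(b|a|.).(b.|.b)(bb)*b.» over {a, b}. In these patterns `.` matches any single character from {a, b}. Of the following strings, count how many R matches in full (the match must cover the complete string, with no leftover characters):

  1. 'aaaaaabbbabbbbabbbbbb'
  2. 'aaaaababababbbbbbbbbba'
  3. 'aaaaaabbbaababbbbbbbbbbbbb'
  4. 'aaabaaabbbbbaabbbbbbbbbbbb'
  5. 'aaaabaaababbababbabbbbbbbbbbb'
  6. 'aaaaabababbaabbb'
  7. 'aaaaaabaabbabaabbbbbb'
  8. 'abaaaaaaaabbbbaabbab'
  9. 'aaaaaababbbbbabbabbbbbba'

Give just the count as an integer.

1 → match
2 → match
3 → match
4 → match
5 → no match
6 → match
7 → match
8 → no match
9 → match
Total matched: 7

7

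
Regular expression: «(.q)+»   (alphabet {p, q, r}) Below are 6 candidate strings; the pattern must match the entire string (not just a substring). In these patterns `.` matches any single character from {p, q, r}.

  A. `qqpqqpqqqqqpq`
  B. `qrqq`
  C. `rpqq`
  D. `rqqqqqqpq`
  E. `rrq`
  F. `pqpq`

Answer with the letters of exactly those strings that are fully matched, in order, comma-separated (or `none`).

F

A → no match
B → no match
C → no match
D → no match
E → no match
F → match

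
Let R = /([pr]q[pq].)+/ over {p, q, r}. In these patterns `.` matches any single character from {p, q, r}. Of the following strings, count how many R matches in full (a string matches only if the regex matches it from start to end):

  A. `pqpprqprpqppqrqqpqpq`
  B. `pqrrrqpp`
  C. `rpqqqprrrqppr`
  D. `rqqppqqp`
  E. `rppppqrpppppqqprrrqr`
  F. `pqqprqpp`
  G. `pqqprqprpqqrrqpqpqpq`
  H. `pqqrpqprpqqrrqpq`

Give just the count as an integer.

A → no match
B → no match
C → no match
D → match
E → no match
F → match
G → match
H → match
Total matched: 4

4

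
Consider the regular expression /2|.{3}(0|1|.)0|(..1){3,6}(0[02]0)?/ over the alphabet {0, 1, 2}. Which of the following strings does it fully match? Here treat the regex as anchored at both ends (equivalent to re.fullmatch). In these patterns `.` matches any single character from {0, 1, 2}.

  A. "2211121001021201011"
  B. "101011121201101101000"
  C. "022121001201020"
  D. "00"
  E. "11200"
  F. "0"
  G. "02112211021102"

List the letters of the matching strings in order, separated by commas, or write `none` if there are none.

A → no match
B → match
C → no match
D → no match
E → match
F → no match
G → no match

B, E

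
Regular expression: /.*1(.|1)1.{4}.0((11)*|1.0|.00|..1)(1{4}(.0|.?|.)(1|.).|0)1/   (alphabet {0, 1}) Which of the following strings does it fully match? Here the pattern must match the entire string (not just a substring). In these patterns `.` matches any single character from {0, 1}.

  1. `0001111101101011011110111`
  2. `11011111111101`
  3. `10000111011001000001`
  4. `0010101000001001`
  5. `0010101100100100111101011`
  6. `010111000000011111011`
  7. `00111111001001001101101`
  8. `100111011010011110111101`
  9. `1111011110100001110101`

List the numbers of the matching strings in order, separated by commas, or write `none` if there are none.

1 → match
2 → no match
3 → no match
4 → no match
5 → no match
6 → match
7 → no match
8 → no match
9 → no match

1, 6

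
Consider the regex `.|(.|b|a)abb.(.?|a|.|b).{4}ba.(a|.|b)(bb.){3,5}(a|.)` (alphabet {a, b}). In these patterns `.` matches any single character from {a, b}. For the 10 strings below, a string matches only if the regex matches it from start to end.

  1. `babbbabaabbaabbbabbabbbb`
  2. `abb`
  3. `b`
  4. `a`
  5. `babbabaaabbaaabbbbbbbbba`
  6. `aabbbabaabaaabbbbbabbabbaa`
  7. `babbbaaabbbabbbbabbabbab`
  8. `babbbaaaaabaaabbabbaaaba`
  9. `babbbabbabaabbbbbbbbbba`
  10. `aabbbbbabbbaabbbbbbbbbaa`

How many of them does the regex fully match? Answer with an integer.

1 → match
2 → no match
3 → match
4 → match
5 → match
6 → match
7 → match
8 → no match
9 → match
10 → match
Total matched: 8

8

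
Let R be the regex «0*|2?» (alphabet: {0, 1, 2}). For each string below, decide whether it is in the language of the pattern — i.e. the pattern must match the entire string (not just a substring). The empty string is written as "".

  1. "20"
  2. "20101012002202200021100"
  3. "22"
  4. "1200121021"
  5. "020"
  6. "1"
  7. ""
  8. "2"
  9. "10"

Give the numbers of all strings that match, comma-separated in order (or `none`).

1 → no match
2 → no match
3 → no match
4 → no match
5 → no match
6 → no match
7 → match
8 → match
9 → no match

7, 8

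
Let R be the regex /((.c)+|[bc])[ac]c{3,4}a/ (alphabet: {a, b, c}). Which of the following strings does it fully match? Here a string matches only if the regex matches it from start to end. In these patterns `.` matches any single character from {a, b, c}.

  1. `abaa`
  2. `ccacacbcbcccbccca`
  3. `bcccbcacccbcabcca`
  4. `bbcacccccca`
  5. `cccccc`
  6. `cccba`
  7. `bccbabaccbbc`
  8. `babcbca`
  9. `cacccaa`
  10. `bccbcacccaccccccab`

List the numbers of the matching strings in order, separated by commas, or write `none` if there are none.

none

1 → no match — must end with `ca`
2 → no match
3 → no match
4 → no match
5 → no match — must end with `ca`
6 → no match — must end with `ca`
7 → no match — must end with `ca`
8 → no match
9 → no match — must end with `ca`
10 → no match — must end with `ca`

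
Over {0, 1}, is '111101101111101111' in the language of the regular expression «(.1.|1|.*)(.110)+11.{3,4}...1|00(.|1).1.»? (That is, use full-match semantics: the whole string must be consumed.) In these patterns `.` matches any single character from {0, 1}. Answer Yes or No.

Yes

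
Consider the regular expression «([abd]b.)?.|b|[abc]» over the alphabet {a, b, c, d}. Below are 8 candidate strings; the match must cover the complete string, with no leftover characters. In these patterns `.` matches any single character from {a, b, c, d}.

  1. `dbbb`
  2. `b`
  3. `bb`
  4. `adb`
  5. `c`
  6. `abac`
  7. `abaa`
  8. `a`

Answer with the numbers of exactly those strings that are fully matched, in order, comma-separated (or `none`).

1, 2, 5, 6, 7, 8

1 → match
2 → match
3 → no match
4 → no match
5 → match
6 → match
7 → match
8 → match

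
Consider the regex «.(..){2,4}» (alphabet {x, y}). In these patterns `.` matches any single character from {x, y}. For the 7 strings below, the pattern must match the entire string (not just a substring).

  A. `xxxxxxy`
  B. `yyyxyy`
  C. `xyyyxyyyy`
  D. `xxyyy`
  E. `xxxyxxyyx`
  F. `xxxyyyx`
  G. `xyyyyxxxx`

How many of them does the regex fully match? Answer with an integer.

A → match
B → no match
C → match
D → match
E → match
F → match
G → match
Total matched: 6

6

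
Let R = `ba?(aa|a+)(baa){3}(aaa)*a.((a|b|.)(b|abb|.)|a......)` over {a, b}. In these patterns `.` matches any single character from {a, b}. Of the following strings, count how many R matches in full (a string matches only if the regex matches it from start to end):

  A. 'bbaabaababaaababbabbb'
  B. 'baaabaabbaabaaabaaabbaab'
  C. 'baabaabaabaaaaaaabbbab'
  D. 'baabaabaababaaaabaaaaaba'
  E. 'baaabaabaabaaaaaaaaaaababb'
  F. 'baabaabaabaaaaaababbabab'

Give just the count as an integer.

1

A → no match
B → no match
C → no match
D → no match
E → no match
F → match
Total matched: 1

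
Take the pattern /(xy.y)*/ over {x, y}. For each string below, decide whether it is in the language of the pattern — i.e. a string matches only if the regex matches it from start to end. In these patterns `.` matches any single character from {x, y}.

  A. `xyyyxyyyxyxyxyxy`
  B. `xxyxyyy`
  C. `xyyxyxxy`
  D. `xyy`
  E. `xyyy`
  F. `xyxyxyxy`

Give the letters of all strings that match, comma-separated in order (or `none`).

A, E, F

A → match
B → no match
C → no match
D → no match
E → match
F → match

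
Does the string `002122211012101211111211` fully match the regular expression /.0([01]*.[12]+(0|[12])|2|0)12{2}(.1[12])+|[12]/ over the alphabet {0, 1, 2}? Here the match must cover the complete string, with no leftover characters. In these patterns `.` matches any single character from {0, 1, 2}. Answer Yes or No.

No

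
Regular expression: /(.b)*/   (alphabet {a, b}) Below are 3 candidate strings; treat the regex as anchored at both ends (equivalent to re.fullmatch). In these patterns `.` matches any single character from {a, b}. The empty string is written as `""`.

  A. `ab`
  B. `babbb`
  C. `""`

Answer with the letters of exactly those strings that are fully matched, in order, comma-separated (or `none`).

A → match
B → no match
C → match

A, C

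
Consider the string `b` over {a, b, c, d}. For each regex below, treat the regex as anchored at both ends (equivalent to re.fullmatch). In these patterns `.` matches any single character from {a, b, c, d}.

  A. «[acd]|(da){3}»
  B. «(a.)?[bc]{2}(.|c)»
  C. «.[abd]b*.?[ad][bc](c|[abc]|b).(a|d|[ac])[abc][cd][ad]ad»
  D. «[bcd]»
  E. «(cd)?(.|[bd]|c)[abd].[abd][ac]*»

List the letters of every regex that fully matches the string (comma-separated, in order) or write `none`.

D

A → no match
B → no match
C → no match — must end with `ad`
D → match
E → no match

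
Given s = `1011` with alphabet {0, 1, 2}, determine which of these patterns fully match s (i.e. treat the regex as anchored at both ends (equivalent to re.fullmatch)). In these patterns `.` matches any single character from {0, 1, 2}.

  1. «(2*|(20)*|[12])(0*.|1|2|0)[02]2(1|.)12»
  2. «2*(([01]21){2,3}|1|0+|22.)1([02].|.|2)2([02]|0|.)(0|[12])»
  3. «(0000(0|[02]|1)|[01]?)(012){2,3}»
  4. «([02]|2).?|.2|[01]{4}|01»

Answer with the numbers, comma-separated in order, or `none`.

1 → no match — must end with `12`
2 → no match
3 → no match — must end with `012`
4 → match

4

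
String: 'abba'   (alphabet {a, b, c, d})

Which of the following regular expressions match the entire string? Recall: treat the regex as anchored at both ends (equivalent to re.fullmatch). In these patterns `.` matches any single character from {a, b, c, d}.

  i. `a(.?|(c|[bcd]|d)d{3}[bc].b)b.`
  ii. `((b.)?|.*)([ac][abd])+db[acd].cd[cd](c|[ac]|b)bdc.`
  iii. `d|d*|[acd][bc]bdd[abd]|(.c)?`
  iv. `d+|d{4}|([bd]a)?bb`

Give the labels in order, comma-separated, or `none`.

i → match
ii → no match
iii → no match
iv → no match

i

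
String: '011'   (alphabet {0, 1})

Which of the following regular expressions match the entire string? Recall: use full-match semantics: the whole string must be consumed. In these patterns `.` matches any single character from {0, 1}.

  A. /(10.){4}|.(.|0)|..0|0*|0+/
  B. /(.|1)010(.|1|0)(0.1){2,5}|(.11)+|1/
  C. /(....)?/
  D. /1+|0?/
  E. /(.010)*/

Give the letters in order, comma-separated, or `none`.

A → no match
B → match
C → no match
D → no match
E → no match

B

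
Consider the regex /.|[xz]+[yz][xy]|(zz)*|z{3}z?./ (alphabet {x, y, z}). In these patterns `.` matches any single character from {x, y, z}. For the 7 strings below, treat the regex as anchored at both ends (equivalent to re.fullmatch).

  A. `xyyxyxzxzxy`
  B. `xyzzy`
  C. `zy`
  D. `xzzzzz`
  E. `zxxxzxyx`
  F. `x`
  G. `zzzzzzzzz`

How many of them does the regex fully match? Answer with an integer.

2

A → no match
B → no match
C → no match
D → no match
E → match
F → match
G → no match
Total matched: 2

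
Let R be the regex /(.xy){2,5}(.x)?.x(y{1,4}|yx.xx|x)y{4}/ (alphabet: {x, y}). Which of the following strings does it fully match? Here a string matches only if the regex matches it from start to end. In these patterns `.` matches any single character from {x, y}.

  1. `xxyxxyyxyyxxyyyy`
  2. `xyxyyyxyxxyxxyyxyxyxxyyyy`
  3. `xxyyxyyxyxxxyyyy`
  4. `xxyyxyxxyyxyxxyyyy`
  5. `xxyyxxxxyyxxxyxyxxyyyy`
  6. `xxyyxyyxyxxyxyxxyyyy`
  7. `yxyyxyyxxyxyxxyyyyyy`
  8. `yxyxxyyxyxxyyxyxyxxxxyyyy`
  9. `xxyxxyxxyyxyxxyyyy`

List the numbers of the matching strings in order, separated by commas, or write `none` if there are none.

1, 3, 4, 6, 8, 9

1 → match
2 → no match
3 → match
4 → match
5 → no match
6 → match
7 → no match
8 → match
9 → match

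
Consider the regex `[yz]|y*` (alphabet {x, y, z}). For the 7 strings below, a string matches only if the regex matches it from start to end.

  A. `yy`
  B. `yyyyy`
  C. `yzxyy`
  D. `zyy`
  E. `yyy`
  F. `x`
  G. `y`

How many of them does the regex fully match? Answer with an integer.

4

A → match
B → match
C → no match
D → no match
E → match
F → no match
G → match
Total matched: 4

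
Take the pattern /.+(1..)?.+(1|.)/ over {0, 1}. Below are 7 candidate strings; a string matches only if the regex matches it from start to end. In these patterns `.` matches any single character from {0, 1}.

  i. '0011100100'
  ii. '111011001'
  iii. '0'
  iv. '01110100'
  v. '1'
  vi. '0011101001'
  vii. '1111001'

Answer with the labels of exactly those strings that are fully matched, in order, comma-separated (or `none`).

i, ii, iv, vi, vii

i. '0011100100' → match
ii. '111011001' → match
iii. '0' → no match
iv. '01110100' → match
v. '1' → no match
vi. '0011101001' → match
vii. '1111001' → match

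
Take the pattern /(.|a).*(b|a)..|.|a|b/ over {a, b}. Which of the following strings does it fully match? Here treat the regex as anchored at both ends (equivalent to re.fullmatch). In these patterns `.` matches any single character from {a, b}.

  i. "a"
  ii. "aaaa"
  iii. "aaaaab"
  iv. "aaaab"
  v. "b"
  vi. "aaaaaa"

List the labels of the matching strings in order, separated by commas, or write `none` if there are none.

i → match
ii → match
iii → match
iv → match
v → match
vi → match

i, ii, iii, iv, v, vi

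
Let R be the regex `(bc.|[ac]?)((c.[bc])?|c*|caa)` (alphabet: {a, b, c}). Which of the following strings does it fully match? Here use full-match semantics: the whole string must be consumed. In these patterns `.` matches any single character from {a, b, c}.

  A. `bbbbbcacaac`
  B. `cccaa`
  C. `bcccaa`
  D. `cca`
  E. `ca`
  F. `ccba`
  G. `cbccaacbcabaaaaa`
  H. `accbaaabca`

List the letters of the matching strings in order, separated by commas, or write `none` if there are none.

A → no match
B → no match
C → match
D → no match
E → no match
F → no match
G → no match
H → no match

C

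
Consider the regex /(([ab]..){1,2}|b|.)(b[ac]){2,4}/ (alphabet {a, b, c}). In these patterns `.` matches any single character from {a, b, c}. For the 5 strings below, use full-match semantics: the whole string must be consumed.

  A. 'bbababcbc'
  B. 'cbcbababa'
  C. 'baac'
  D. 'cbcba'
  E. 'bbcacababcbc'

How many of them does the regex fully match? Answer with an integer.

A → match
B → match
C → no match
D → match
E → match
Total matched: 4

4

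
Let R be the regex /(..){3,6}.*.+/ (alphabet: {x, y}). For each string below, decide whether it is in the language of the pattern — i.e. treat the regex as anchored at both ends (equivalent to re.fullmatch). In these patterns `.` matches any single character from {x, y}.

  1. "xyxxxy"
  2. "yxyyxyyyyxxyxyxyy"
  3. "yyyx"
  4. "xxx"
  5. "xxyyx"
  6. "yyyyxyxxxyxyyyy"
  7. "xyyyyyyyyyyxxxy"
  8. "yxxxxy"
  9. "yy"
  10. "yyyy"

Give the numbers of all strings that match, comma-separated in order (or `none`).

2, 6, 7

1 → no match
2 → match
3 → no match
4 → no match
5 → no match
6 → match
7 → match
8 → no match
9 → no match
10 → no match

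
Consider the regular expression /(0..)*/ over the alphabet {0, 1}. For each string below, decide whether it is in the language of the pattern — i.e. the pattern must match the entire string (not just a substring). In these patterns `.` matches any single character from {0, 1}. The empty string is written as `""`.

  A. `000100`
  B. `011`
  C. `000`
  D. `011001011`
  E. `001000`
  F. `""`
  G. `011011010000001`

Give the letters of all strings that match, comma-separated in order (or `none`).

A. `000100` → no match
B. `011` → match
C. `000` → match
D. `011001011` → match
E. `001000` → match
F. `""` → match
G → match

B, C, D, E, F, G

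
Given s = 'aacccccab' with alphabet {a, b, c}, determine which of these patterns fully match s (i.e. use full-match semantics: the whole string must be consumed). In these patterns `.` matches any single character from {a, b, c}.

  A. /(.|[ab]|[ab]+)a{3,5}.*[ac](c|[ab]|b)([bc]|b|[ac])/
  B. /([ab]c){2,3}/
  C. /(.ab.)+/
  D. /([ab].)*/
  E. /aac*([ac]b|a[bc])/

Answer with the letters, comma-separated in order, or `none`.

A → no match
B → no match — must end with 'c'
C → no match
D → no match
E → match

E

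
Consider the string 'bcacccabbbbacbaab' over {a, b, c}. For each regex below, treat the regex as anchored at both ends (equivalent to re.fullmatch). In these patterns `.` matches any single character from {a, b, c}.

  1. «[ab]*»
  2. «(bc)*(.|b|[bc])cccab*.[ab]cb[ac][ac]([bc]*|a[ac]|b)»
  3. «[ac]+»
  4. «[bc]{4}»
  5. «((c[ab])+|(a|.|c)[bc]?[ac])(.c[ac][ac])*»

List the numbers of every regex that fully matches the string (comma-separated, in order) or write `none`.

1 → no match
2 → match
3 → no match
4 → no match
5 → no match

2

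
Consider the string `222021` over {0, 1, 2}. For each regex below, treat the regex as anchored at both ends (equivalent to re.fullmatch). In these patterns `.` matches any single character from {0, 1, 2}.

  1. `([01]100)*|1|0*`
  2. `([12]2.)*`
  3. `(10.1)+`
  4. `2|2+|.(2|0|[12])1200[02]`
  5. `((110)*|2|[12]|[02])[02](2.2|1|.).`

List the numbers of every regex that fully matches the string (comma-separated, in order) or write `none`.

5

1 → no match
2 → no match
3 → no match — must start with `10`
4 → no match
5 → match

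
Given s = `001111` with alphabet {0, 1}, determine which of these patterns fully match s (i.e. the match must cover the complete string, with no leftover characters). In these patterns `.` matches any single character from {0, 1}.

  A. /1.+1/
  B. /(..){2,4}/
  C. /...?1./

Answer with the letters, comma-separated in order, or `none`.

B

A → no match — must start with `1`
B → match
C → no match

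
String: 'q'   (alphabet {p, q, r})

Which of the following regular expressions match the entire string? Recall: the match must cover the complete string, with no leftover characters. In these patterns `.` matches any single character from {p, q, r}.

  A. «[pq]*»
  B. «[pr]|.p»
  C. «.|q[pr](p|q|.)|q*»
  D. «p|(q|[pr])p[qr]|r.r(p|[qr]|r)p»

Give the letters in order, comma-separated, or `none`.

A → match
B → no match
C → match
D → no match

A, C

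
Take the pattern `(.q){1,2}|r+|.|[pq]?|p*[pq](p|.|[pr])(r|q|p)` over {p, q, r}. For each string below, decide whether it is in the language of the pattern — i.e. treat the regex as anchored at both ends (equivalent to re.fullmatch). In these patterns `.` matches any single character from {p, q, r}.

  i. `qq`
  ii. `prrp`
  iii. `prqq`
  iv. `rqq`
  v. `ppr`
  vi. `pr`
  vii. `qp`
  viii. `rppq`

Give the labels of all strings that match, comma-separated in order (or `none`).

i, v

i → match
ii → no match
iii → no match
iv → no match
v → match
vi → no match
vii → no match
viii → no match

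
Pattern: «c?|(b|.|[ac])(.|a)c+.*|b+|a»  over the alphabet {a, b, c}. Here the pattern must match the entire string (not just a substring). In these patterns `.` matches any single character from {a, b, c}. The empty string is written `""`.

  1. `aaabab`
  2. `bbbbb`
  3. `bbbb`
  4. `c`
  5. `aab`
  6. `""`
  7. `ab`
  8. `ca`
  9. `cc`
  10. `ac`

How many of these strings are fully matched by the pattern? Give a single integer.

1 → no match
2 → match
3 → match
4 → match
5 → no match
6 → match
7 → no match
8 → no match
9 → no match
10 → no match
Total matched: 4

4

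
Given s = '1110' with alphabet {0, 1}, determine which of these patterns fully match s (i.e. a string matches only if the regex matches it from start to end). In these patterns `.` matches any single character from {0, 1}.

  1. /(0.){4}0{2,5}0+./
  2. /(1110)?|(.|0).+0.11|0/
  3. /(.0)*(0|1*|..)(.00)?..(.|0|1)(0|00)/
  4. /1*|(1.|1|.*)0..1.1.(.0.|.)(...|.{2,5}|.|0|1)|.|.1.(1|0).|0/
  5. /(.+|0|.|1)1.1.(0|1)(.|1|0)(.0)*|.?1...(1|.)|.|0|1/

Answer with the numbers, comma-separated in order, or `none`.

2, 3

1 → no match — must start with '0'
2 → match
3 → match
4 → no match
5 → no match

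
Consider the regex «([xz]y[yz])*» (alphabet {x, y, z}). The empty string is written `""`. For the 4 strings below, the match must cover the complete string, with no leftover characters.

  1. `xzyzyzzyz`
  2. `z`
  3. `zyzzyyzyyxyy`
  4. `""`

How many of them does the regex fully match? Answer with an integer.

2

1 → no match
2 → no match
3 → match
4 → match
Total matched: 2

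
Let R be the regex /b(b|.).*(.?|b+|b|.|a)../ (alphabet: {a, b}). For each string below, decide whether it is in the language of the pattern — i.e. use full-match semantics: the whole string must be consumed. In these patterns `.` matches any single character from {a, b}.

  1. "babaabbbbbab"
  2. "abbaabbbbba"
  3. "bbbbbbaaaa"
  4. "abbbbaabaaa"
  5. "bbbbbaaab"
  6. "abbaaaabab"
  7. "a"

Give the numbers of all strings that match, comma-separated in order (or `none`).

1, 3, 5

1 → match
2 → no match — must start with "b"
3 → match
4 → no match — must start with "b"
5 → match
6 → no match — must start with "b"
7 → no match — must start with "b"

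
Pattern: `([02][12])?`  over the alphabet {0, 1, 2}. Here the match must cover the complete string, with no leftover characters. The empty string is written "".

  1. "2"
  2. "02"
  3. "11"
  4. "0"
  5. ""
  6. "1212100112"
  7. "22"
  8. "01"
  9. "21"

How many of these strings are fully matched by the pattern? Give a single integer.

5

1 → no match
2 → match
3 → no match
4 → no match
5 → match
6 → no match
7 → match
8 → match
9 → match
Total matched: 5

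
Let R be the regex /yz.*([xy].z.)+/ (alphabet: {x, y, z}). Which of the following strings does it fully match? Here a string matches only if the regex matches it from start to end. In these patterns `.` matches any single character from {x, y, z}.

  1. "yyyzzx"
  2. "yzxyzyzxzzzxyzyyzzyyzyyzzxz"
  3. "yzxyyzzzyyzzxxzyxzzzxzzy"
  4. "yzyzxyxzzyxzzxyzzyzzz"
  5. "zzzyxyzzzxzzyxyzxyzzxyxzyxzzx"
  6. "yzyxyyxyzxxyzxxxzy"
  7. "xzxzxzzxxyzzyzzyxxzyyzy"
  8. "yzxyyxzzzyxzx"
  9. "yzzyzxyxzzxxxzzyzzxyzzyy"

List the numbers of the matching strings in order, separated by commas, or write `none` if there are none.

3, 4, 6, 8

1 → no match — must start with "yz"
2 → no match
3 → match
4 → match
5 → no match — must start with "yz"
6 → match
7 → no match — must start with "yz"
8 → match
9 → no match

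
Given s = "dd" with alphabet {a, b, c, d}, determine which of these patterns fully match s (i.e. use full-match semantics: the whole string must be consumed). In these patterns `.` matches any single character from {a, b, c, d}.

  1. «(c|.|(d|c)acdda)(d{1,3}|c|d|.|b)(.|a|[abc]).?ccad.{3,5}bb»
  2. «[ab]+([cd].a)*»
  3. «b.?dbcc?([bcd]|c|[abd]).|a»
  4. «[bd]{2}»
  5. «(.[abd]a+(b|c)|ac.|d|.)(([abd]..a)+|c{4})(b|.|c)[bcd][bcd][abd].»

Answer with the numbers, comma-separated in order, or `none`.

4

1 → no match — must end with "bb"
2 → no match
3 → no match
4 → match
5 → no match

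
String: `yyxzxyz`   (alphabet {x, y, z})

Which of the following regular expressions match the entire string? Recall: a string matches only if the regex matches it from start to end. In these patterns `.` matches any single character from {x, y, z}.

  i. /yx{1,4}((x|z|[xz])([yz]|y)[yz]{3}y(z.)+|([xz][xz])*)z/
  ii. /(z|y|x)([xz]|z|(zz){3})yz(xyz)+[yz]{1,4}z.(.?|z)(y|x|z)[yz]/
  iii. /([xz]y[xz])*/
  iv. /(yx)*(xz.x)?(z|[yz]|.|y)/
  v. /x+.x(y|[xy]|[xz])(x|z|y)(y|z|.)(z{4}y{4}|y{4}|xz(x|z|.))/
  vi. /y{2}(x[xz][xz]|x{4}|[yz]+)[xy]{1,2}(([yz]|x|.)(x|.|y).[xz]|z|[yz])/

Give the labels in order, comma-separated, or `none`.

i → no match — must start with `yx`
ii → no match
iii → no match
iv → no match
v → no match — must start with `x`
vi → match

vi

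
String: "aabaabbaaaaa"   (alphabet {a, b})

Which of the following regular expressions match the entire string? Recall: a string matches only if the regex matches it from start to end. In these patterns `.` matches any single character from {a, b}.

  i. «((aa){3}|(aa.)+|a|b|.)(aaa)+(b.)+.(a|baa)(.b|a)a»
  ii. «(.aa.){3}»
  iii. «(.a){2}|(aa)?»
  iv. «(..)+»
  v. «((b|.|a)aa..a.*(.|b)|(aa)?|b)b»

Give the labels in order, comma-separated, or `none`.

iv

i → no match
ii → no match
iii → no match
iv → match
v → no match — must end with "b"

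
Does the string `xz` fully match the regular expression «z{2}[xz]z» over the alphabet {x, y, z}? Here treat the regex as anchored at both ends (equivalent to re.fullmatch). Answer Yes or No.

No

Every match must start with `z`, but `xz` does not.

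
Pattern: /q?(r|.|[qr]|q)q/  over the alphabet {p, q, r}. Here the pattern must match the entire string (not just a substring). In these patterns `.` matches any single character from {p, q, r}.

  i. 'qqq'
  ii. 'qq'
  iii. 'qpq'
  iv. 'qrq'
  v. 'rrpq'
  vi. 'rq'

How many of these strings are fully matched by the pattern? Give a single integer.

i → match
ii → match
iii → match
iv → match
v → no match
vi → match
Total matched: 5

5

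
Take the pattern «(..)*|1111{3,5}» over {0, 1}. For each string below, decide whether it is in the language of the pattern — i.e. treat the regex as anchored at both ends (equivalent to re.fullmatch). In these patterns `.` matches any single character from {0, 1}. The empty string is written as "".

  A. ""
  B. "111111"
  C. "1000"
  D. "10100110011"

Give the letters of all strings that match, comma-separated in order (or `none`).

A, B, C

A → match
B → match
C → match
D → no match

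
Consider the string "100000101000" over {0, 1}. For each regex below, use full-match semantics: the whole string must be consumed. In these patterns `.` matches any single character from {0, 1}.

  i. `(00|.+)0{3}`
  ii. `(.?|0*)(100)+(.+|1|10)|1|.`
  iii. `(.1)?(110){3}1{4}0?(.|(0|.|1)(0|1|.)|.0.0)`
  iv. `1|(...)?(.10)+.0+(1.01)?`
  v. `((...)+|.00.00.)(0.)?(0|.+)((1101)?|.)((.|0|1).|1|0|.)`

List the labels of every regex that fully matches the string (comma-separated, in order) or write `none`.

i → match
ii → match
iii → no match
iv → no match
v → match

i, ii, v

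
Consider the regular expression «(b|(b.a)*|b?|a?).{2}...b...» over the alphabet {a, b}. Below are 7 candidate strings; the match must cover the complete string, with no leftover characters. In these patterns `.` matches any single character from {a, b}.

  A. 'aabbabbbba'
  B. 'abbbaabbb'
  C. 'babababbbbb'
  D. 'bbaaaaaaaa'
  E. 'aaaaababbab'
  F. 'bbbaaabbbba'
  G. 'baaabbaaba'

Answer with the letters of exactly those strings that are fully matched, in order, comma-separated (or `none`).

A → match
B → no match
C → no match
D → no match
E → no match
F → no match
G → no match

A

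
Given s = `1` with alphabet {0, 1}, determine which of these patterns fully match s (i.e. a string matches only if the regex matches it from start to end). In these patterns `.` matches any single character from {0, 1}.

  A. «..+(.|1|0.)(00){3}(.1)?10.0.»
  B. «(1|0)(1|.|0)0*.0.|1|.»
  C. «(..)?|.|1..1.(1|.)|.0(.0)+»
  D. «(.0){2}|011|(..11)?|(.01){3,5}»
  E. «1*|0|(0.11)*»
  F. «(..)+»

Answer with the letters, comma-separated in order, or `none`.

A → no match
B → match
C → match
D → no match
E → match
F → no match

B, C, E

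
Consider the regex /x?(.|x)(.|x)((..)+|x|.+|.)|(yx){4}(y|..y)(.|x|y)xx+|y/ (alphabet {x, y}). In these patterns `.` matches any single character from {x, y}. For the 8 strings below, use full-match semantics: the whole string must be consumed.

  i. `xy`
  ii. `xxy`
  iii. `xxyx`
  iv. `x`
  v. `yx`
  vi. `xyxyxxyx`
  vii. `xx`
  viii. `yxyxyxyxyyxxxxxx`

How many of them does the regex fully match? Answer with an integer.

4

i → no match
ii → match
iii → match
iv → no match
v → no match
vi → match
vii → no match
viii → match
Total matched: 4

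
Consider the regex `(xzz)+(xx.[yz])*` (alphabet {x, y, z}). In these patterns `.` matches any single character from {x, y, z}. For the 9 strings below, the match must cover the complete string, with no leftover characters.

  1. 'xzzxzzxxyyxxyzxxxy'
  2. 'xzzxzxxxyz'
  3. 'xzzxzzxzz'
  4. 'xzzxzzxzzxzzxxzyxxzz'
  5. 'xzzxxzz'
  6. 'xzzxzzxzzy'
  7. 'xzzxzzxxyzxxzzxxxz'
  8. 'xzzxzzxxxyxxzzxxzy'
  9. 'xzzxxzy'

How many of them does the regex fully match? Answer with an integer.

7

1 → match
2 → no match
3 → match
4 → match
5 → match
6 → no match
7 → match
8 → match
9 → match
Total matched: 7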